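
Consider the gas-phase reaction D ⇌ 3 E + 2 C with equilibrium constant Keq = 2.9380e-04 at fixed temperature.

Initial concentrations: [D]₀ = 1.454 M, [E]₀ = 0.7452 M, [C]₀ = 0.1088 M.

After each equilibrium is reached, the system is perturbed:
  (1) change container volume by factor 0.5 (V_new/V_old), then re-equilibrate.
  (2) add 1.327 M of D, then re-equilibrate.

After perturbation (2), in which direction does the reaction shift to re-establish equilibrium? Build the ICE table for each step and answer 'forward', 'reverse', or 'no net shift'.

Q₀ = 0.003369 vs Keq = 2.9380e-04 ⇒ Q>K, reverse
Step 1:
                   D          E          C
  I            1.454     0.7452     0.1088
  C          0.03412    -0.1023   -0.06823
  E            1.488     0.6429    0.04057
  solve Keq expr → x = -0.03412; check Q = 2.9380e-04
Then change container volume by factor 0.5 (V_new/V_old).
Step 2:
                   D          E          C
  I            2.976      1.286    0.08114
  C          0.02924   -0.08771   -0.05847
  E            3.005      1.198    0.02266
  solve Keq expr → x = -0.02924; check Q = 2.9380e-04
Then add 1.327 M of D.
Step 3:
                   D          E          C
  I            4.332      1.198    0.02266
  C         -0.00216   0.006481   0.004321
  E             4.33      1.204    0.02698
  solve Keq expr → x = 0.00216; check Q = 2.9380e-04

Direction: forward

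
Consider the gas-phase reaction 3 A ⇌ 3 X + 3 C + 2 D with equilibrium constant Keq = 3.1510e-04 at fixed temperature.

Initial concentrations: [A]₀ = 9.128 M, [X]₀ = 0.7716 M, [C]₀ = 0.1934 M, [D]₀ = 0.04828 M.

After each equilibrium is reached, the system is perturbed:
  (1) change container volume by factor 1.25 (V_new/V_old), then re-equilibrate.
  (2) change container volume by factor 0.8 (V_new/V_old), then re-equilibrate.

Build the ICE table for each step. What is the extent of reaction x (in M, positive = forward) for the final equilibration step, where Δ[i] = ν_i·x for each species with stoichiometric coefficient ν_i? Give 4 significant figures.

Q₀ = 1.0185e-08 vs Keq = 3.1510e-04 ⇒ Q<K, forward
Step 1:
                  A         X         C         D
  I           9.128    0.7716    0.1934   0.04828
  C         -0.5702    0.5702    0.5702    0.3802
  E           8.558     1.342    0.7636    0.4284
  solve Keq expr → x = 0.1901; check Q = 3.1510e-04
Then change container volume by factor 1.25 (V_new/V_old).
Step 2:
                  A         X         C         D
  I           6.846     1.073    0.6109    0.3427
  C        -0.09944   0.09944   0.09944   0.06629
  E           6.747     1.173    0.7103     0.409
  solve Keq expr → x = 0.03315; check Q = 3.1510e-04
Then change container volume by factor 0.8 (V_new/V_old).
Step 3:
                  A         X         C         D
  I           8.433     1.466    0.8879    0.5113
  C          0.1243   -0.1243   -0.1243  -0.08287
  E           8.558     1.342    0.7636    0.4284
  solve Keq expr → x = -0.04143; check Q = 3.1510e-04

x = -0.04143 M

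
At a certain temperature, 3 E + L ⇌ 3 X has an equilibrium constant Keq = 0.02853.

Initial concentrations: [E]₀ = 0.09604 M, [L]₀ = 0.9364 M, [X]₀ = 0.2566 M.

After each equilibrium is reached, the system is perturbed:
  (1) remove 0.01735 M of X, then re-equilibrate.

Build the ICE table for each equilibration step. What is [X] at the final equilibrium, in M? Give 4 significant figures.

[X]_eq = 0.07827 M

Q₀ = 20.37 vs Keq = 0.02853 ⇒ Q>K, reverse
Step 1:
                    E           L           X
  I           0.09604      0.9364      0.2566
  C            0.1742     0.05806     -0.1742
  E            0.2702      0.9945     0.08242
  solve Keq expr → x = -0.05806; check Q = 0.02853
Then remove 0.01735 M of X.
Step 2:
                    E           L           X
  I            0.2702      0.9945     0.06507
  C          -0.01321   -0.004402     0.01321
  E             0.257      0.9901     0.07827
  solve Keq expr → x = 0.004402; check Q = 0.02853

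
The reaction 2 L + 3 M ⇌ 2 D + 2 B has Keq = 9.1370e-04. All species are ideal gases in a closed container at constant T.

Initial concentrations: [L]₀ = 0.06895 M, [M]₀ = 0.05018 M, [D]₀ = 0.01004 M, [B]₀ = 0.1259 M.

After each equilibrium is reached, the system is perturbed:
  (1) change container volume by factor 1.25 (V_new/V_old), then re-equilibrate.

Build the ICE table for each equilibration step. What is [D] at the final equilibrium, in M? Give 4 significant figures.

Q₀ = 2.66 vs Keq = 9.1370e-04 ⇒ Q>K, reverse
Step 1:
                    L           M           D           B
  init        0.06895     0.05018     0.01004      0.1259
  Δ          0.009703     0.01455   -0.009703   -0.009703
  eq          0.07865     0.06473  3.3700e-04      0.1162
  solve Keq expr → x = -0.004852; check Q = 9.1370e-04
Then change container volume by factor 1.25 (V_new/V_old).
Step 2:
                    L           M           D           B
  init        0.06292     0.05179  2.6960e-04     0.09296
  Δ        2.7989e-05  4.1983e-05 -2.7989e-05 -2.7989e-05
  eq          0.06295     0.05183  2.4161e-04     0.09293
  solve Keq expr → x = -1.3994e-05; check Q = 9.1370e-04

[D]_eq = 2.4161e-04 M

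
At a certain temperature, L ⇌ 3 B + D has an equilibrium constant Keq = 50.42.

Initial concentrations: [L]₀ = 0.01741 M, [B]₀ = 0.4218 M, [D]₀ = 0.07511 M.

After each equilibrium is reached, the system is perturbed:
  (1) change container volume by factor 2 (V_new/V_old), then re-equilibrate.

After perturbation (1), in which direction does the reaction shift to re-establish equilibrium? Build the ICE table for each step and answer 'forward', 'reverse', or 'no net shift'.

Q₀ = 0.3238 vs Keq = 50.42 ⇒ Q<K, forward
Step 1:
                  L         B         D
  init      0.01741    0.4218   0.07511
  Δ        -0.01722   0.05165   0.01722
  eq      1.9433e-04    0.4734   0.09233
  solve Keq expr → x = 0.01722; check Q = 50.42
Then change container volume by factor 2 (V_new/V_old).
Step 2:
                  L         B         D
  init    9.7164e-05    0.2367   0.04616
  Δ       -8.4956e-05 2.5487e-04 8.4956e-05
  eq      1.2207e-05     0.237   0.04625
  solve Keq expr → x = 8.4956e-05; check Q = 50.42

Direction: forward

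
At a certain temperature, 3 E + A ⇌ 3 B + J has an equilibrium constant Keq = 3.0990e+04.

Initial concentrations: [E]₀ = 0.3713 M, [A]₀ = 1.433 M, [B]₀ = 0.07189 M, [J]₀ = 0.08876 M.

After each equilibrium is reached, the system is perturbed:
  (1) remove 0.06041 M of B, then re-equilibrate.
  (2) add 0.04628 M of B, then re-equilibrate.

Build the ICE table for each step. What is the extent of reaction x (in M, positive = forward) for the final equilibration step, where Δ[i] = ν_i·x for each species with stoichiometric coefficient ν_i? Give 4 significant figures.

Q₀ = 4.4957e-04 vs Keq = 3.0990e+04 ⇒ Q<K, forward
Step 1:
                    E           A           B           J
  Initial      0.3713       1.433     0.07189     0.08876
  Change      -0.3638     -0.1213      0.3638      0.1213
  Equil      0.007531       1.312      0.4357        0.21
  solve Keq expr → x = 0.1213; check Q = 3.0990e+04
Then remove 0.06041 M of B.
Step 2:
                    E           A           B           J
  Initial    0.007531       1.312      0.3752        0.21
  Change    -0.001023 -3.4086e-04    0.001023  3.4086e-04
  Equil      0.006509       1.311      0.3763      0.2104
  solve Keq expr → x = 3.4086e-04; check Q = 3.0990e+04
Then add 0.04628 M of B.
Step 3:
                    E           A           B           J
  Initial    0.006509       1.311      0.4226      0.2104
  Change   7.8350e-04  2.6117e-04 -7.8350e-04 -2.6117e-04
  Equil      0.007292       1.312      0.4218      0.2101
  solve Keq expr → x = -2.6117e-04; check Q = 3.0990e+04

x = -2.6117e-04 M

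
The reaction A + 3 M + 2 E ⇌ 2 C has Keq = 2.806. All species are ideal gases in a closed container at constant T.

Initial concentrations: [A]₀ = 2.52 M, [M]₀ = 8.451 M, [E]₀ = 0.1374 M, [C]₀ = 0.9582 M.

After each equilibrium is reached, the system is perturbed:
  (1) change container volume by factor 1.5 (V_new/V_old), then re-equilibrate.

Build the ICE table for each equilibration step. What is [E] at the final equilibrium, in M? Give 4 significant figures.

Q₀ = 0.03198 vs Keq = 2.806 ⇒ Q<K, forward
Step 1:
                   A          M          E          C
  I             2.52      8.451     0.1374     0.9582
  C         -0.06007    -0.1802    -0.1201     0.1201
  E             2.46      8.271    0.01726      1.078
  solve Keq expr → x = 0.06007; check Q = 2.806
Then change container volume by factor 1.5 (V_new/V_old).
Step 2:
                   A          M          E          C
  I             1.64      5.514     0.0115     0.7189
  C         0.006846    0.02054    0.01369   -0.01369
  E            1.647      5.534     0.0252     0.7052
  solve Keq expr → x = -0.006846; check Q = 2.806

[E]_eq = 0.0252 M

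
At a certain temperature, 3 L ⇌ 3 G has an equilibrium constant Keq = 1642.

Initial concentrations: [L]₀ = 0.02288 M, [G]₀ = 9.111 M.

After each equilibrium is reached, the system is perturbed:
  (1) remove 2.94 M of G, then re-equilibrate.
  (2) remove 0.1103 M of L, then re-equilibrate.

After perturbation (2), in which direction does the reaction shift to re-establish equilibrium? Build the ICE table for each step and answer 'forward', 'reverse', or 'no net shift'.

Direction: reverse

Q₀ = 6.3144e+07 vs Keq = 1642 ⇒ Q>K, reverse
Step 1:
                   L          G
  init       0.02288      9.111
  Δ           0.6908    -0.6908
  eq          0.7137       8.42
  solve Keq expr → x = -0.2303; check Q = 1642
Then remove 2.94 M of G.
Step 2:
                   L          G
  init        0.7137       5.48
  Δ          -0.2297     0.2297
  eq           0.484       5.71
  solve Keq expr → x = 0.07658; check Q = 1642
Then remove 0.1103 M of L.
Step 3:
                   L          G
  init        0.3737       5.71
  Δ           0.1017    -0.1017
  eq          0.4754      5.608
  solve Keq expr → x = -0.03389; check Q = 1642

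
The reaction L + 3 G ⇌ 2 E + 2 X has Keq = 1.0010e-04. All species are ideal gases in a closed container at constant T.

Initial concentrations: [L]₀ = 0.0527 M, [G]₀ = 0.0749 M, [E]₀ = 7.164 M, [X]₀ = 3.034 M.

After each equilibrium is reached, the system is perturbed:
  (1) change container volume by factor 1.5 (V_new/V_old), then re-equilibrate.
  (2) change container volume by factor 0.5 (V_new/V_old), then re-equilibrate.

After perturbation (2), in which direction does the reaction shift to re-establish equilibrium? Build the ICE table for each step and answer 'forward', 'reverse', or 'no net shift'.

Direction: no net shift

Q₀ = 2.1335e+07 vs Keq = 1.0010e-04 ⇒ Q>K, reverse
Step 1:
                    L           G           E           X
  init         0.0527      0.0749       7.164       3.034
  Δ             1.502       4.507      -3.005      -3.005
  eq            1.555       4.582       4.159     0.02942
  solve Keq expr → x = -1.502; check Q = 1.0010e-04
Then change container volume by factor 1.5 (V_new/V_old).
Step 2:
                    L           G           E           X
  init          1.037       3.055       2.773     0.01961
  Δ                 0           0           0           0
  eq            1.037       3.055       2.773     0.01961
  solve Keq expr → x = 0; check Q = 1.0010e-04
Then change container volume by factor 0.5 (V_new/V_old).
Step 3:
                    L           G           E           X
  init          2.073       6.109       5.546     0.03922
  Δ                 0           0           0           0
  eq            2.073       6.109       5.546     0.03922
  solve Keq expr → x = 0; check Q = 1.0010e-04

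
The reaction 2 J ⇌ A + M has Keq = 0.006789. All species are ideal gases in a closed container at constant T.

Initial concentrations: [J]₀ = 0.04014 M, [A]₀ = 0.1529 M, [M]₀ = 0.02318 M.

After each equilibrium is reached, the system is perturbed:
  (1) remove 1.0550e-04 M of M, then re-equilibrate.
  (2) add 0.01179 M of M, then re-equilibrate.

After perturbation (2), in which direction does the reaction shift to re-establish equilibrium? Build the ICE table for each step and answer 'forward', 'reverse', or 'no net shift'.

Q₀ = 2.2 vs Keq = 0.006789 ⇒ Q>K, reverse
Step 1:
                  J         A         M
  I         0.04014    0.1529   0.02318
  C         0.04559   -0.0228   -0.0228
  E         0.08573    0.1301 3.8354e-04
  solve Keq expr → x = -0.0228; check Q = 0.006789
Then remove 1.0550e-04 M of M.
Step 2:
                  J         A         M
  I         0.08573    0.1301 2.7804e-04
  C       -2.0670e-04 1.0335e-04 1.0335e-04
  E         0.08553    0.1302 3.8139e-04
  solve Keq expr → x = 1.0335e-04; check Q = 0.006789
Then add 0.01179 M of M.
Step 3:
                  J         A         M
  I         0.08553    0.1302   0.01217
  C           0.023   -0.0115   -0.0115
  E          0.1085    0.1187 6.7353e-04
  solve Keq expr → x = -0.0115; check Q = 0.006789

Direction: reverse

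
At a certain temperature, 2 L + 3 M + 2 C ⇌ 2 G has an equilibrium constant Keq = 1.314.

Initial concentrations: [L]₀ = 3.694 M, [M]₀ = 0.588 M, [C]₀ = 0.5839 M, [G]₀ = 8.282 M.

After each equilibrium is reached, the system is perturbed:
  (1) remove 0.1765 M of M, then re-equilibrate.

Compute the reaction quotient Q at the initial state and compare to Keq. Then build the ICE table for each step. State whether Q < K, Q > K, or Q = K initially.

Q₀ = 72.52; Q > K (proceeds reverse)

Q₀ = 72.52 vs Keq = 1.314 ⇒ Q>K, reverse
Step 1:
                   L          M          C          G
  init         3.694      0.588     0.5839      8.282
  Δ            0.488     0.7321      0.488     -0.488
  eq           4.182       1.32      1.072      7.794
  solve Keq expr → x = -0.244; check Q = 1.314
Then remove 0.1765 M of M.
Step 2:
                   L          M          C          G
  init         4.182      1.144      1.072      7.794
  Δ          0.06824     0.1024    0.06824   -0.06824
  eq            4.25      1.246       1.14      7.726
  solve Keq expr → x = -0.03412; check Q = 1.314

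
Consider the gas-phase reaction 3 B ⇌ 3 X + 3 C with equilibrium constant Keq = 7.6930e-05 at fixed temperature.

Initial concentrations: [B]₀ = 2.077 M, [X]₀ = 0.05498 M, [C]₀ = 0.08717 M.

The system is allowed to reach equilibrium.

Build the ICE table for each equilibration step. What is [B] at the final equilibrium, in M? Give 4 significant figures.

[B]_eq = 1.866 M

Q₀ = 1.2286e-08 vs Keq = 7.6930e-05 ⇒ Q<K, forward
Step 1:
                  B         X         C
  Initial     2.077   0.05498   0.08717
  Change    -0.2111    0.2111    0.2111
  Equil       1.866    0.2661    0.2983
  solve Keq expr → x = 0.07036; check Q = 7.6930e-05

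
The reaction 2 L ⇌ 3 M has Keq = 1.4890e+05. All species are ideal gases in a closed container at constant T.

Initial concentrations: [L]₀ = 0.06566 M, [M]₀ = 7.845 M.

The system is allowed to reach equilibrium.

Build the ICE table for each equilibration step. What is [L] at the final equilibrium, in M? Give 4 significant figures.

Q₀ = 1.1199e+05 vs Keq = 1.4890e+05 ⇒ Q<K, forward
Step 1:
                    L           M
  init        0.06566       7.845
  Δ         -0.008577     0.01286
  eq          0.05708       7.858
  solve Keq expr → x = 0.004288; check Q = 1.4890e+05

[L]_eq = 0.05708 M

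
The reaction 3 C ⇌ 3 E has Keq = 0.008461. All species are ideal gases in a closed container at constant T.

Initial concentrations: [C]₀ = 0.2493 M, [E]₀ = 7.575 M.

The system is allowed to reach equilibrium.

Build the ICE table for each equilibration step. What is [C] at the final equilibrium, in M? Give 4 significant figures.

[C]_eq = 6.5 M

Q₀ = 2.8053e+04 vs Keq = 0.008461 ⇒ Q>K, reverse
Step 1:
                  C         E
  Initial    0.2493     7.575
  Change      6.251    -6.251
  Equil         6.5     1.324
  solve Keq expr → x = -2.084; check Q = 0.008461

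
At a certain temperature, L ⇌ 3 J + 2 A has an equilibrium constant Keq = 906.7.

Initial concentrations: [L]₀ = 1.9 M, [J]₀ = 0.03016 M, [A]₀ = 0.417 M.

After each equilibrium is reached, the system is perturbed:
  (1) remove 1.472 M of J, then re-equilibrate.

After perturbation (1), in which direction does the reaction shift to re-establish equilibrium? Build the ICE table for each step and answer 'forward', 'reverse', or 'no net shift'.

Q₀ = 2.5108e-06 vs Keq = 906.7 ⇒ Q<K, forward
Step 1:
                   L          J          A
  init           1.9    0.03016      0.417
  Δ           -1.297      3.891      2.594
  eq          0.6029      3.921      3.011
  solve Keq expr → x = 1.297; check Q = 906.7
Then remove 1.472 M of J.
Step 2:
                   L          J          A
  init        0.6029      2.449      3.011
  Δ          -0.2154     0.6462     0.4308
  eq          0.3876      3.096      3.442
  solve Keq expr → x = 0.2154; check Q = 906.7

Direction: forward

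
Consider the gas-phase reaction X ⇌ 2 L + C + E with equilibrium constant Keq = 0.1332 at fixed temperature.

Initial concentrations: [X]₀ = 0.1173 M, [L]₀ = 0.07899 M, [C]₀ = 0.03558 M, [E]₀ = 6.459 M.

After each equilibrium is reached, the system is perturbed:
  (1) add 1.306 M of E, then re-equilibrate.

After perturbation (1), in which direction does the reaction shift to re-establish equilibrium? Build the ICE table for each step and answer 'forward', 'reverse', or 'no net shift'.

Direction: reverse

Q₀ = 0.01222 vs Keq = 0.1332 ⇒ Q<K, forward
Step 1:
                   X          L          C          E
  Initial     0.1173    0.07899    0.03558      6.459
  Change    -0.03641    0.07281    0.03641    0.03641
  Equil      0.08089     0.1518    0.07199      6.495
  solve Keq expr → x = 0.03641; check Q = 0.1332
Then add 1.306 M of E.
Step 2:
                   X          L          C          E
  Initial    0.08089     0.1518    0.07199      7.801
  Change    0.003429  -0.006858  -0.003429  -0.003429
  Equil      0.08432     0.1449    0.06856      7.798
  solve Keq expr → x = -0.003429; check Q = 0.1332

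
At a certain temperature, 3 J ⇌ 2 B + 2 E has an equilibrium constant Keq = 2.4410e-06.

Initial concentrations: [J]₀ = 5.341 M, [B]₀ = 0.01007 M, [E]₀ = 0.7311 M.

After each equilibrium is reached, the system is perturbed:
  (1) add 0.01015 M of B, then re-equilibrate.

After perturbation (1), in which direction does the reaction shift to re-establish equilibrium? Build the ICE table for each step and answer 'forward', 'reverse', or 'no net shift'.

Q₀ = 3.5575e-07 vs Keq = 2.4410e-06 ⇒ Q<K, forward
Step 1:
                  J         B         E
  Initial     5.341   0.01007    0.7311
  Change   -0.02338   0.01559   0.01559
  Equil       5.318   0.02566    0.7467
  solve Keq expr → x = 0.007794; check Q = 2.4410e-06
Then add 0.01015 M of B.
Step 2:
                  J         B         E
  Initial     5.318   0.03581    0.7467
  Change    0.01456 -0.009705 -0.009705
  Equil       5.332    0.0261     0.737
  solve Keq expr → x = -0.004853; check Q = 2.4410e-06

Direction: reverse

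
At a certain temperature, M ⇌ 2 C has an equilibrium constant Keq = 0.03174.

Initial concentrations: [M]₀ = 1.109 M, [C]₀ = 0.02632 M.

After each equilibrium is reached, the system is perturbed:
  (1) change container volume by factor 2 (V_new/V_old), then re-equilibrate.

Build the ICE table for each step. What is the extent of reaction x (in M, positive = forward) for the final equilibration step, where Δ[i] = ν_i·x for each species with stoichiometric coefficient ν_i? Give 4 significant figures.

x = 0.01764 M

Q₀ = 6.2466e-04 vs Keq = 0.03174 ⇒ Q<K, forward
Step 1:
                    M           C
  I             1.109     0.02632
  C          -0.07732      0.1546
  E             1.032       0.181
  solve Keq expr → x = 0.07732; check Q = 0.03174
Then change container volume by factor 2 (V_new/V_old).
Step 2:
                    M           C
  I            0.5158     0.09048
  C          -0.01764     0.03527
  E            0.4982      0.1257
  solve Keq expr → x = 0.01764; check Q = 0.03174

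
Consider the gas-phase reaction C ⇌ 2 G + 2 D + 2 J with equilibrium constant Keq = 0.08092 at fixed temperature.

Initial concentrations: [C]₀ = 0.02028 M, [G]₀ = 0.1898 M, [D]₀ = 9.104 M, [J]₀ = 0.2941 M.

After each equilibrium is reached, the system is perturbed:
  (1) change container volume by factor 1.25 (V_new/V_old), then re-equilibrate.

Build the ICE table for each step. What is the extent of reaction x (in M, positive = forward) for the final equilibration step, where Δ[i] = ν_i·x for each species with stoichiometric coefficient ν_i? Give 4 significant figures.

x = 0.009481 M

Q₀ = 12.73 vs Keq = 0.08092 ⇒ Q>K, reverse
Step 1:
                   C          G          D          J
  I          0.02028     0.1898      9.104     0.2941
  C          0.06611    -0.1322    -0.1322    -0.1322
  E          0.08639    0.05757      8.972     0.1619
  solve Keq expr → x = -0.06611; check Q = 0.08092
Then change container volume by factor 1.25 (V_new/V_old).
Step 2:
                   C          G          D          J
  I          0.06911    0.04606      7.177     0.1295
  C        -0.009481    0.01896    0.01896    0.01896
  E          0.05963    0.06502      7.196     0.1485
  solve Keq expr → x = 0.009481; check Q = 0.08092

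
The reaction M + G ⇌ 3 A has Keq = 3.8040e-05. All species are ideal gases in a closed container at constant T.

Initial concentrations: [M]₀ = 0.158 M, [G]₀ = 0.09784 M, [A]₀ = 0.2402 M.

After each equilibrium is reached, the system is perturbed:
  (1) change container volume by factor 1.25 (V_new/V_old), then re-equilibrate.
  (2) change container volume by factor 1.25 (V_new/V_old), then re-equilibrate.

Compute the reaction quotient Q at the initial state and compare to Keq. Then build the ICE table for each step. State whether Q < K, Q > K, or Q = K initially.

Q₀ = 0.8965 vs Keq = 3.8040e-05 ⇒ Q>K, reverse
Step 1:
                  M         G         A
  Initial     0.158   0.09784    0.2402
  Change    0.07621   0.07621   -0.2286
  Equil      0.2342     0.174   0.01157
  solve Keq expr → x = -0.07621; check Q = 3.8040e-05
Then change container volume by factor 1.25 (V_new/V_old).
Step 2:
                  M         G         A
  Initial    0.1874    0.1392   0.00926
  Change  -2.3507e-04 -2.3507e-04 7.0522e-04
  Equil      0.1871     0.139  0.009965
  solve Keq expr → x = 2.3507e-04; check Q = 3.8040e-05
Then change container volume by factor 1.25 (V_new/V_old).
Step 3:
                  M         G         A
  Initial    0.1497    0.1112  0.007972
  Change  -2.0217e-04 -2.0217e-04 6.0650e-04
  Equil      0.1495     0.111  0.008578
  solve Keq expr → x = 2.0217e-04; check Q = 3.8040e-05

Q₀ = 0.8965; Q > K (proceeds reverse)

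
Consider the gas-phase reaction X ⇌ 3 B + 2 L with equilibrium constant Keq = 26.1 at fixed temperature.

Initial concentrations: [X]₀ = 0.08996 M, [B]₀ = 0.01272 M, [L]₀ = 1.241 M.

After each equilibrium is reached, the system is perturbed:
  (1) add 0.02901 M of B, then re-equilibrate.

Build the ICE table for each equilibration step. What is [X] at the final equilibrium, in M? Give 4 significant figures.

Q₀ = 3.5233e-05 vs Keq = 26.1 ⇒ Q<K, forward
Step 1:
                   X          B          L
  Initial    0.08996    0.01272      1.241
  Change    -0.08831     0.2649     0.1766
  Equil     0.001648     0.2777      1.418
  solve Keq expr → x = 0.08831; check Q = 26.1
Then add 0.02901 M of B.
Step 2:
                   X          B          L
  Initial   0.001648     0.3067      1.418
  Change  5.3452e-04  -0.001604  -0.001069
  Equil     0.002183     0.3051      1.417
  solve Keq expr → x = -5.3452e-04; check Q = 26.1

[X]_eq = 0.002183 M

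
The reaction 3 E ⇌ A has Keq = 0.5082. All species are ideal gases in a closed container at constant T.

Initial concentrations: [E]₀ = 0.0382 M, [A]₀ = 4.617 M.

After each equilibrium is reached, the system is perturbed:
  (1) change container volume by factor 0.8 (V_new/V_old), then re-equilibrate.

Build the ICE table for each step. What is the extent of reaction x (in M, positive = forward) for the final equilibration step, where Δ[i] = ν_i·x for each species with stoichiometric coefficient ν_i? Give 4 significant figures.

Q₀ = 8.2827e+04 vs Keq = 0.5082 ⇒ Q>K, reverse
Step 1:
                    E           A
  I            0.0382       4.617
  C             1.946     -0.6486
  E             1.984       3.968
  solve Keq expr → x = -0.6486; check Q = 0.5082
Then change container volume by factor 0.8 (V_new/V_old).
Step 2:
                    E           A
  I              2.48       4.961
  C           -0.3272      0.1091
  E             2.153        5.07
  solve Keq expr → x = 0.1091; check Q = 0.5082

x = 0.1091 M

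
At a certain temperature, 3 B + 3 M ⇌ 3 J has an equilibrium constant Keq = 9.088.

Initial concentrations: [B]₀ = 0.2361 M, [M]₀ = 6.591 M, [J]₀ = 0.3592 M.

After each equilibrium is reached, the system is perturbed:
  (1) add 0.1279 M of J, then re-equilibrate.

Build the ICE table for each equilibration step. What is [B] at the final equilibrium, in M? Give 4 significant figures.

Q₀ = 0.0123 vs Keq = 9.088 ⇒ Q<K, forward
Step 1:
                  B         M         J
  init       0.2361     6.591    0.3592
  Δ         -0.1946   -0.1946    0.1946
  eq        0.04149     6.396    0.5538
  solve Keq expr → x = 0.06487; check Q = 9.088
Then add 0.1279 M of J.
Step 2:
                  B         M         J
  init      0.04149     6.396    0.6817
  Δ        0.008849  0.008849 -0.008849
  eq        0.05034     6.405    0.6729
  solve Keq expr → x = -0.00295; check Q = 9.088

[B]_eq = 0.05034 M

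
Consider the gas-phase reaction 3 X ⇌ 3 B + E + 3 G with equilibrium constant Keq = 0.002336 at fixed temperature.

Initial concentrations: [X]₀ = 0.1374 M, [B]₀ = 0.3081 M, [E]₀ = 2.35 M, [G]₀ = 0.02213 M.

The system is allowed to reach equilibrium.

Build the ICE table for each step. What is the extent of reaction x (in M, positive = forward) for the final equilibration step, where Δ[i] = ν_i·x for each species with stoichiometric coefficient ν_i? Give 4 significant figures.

Q₀ = 2.8716e-04 vs Keq = 0.002336 ⇒ Q<K, forward
Step 1:
                   X          B          E          G
  I           0.1374     0.3081       2.35    0.02213
  C         -0.01546    0.01546   0.005152    0.01546
  E           0.1219     0.3236      2.355    0.03759
  solve Keq expr → x = 0.005152; check Q = 0.002336

x = 0.005152 M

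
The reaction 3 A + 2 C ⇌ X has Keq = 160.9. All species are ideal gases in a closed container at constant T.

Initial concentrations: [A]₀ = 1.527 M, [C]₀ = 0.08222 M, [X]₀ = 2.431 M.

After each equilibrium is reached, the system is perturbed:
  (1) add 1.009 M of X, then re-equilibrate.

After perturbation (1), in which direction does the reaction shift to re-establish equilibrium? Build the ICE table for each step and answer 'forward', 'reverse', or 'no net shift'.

Direction: reverse

Q₀ = 101 vs Keq = 160.9 ⇒ Q<K, forward
Step 1:
                    A           C           X
  init          1.527     0.08222       2.431
  Δ          -0.02319    -0.01546     0.00773
  eq            1.504     0.06676       2.439
  solve Keq expr → x = 0.00773; check Q = 160.9
Then add 1.009 M of X.
Step 2:
                    A           C           X
  init          1.504     0.06676       3.448
  Δ           0.01686     0.01124   -0.005619
  eq            1.521       0.078       3.442
  solve Keq expr → x = -0.005619; check Q = 160.9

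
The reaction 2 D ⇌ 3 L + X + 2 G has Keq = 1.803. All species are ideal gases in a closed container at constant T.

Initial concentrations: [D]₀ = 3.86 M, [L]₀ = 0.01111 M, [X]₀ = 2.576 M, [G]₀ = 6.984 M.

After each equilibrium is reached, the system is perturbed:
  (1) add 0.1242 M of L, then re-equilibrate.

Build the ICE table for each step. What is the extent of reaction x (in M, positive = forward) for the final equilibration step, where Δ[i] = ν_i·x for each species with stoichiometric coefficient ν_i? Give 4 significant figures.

x = -0.03689 M

Q₀ = 1.1564e-05 vs Keq = 1.803 ⇒ Q<K, forward
Step 1:
                    D           L           X           G
  Initial        3.86     0.01111       2.576       6.984
  Change      -0.3472      0.5209      0.1736      0.3472
  Equil         3.513       0.532        2.75       7.331
  solve Keq expr → x = 0.1736; check Q = 1.803
Then add 0.1242 M of L.
Step 2:
                    D           L           X           G
  Initial       3.513      0.6562        2.75       7.331
  Change      0.07378     -0.1107    -0.03689    -0.07378
  Equil         3.587      0.5455       2.713       7.257
  solve Keq expr → x = -0.03689; check Q = 1.803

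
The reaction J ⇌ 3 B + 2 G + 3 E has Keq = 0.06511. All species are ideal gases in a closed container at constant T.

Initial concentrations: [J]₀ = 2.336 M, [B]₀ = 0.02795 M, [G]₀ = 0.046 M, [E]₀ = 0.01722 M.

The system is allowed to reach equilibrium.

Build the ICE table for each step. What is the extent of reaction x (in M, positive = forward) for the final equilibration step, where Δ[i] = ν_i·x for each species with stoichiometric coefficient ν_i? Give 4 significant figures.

x = 0.2757 M

Q₀ = 1.0099e-13 vs Keq = 0.06511 ⇒ Q<K, forward
Step 1:
                   J          B          G          E
  init         2.336    0.02795      0.046    0.01722
  Δ          -0.2757      0.827     0.5513      0.827
  eq            2.06     0.8549     0.5973     0.8442
  solve Keq expr → x = 0.2757; check Q = 0.06511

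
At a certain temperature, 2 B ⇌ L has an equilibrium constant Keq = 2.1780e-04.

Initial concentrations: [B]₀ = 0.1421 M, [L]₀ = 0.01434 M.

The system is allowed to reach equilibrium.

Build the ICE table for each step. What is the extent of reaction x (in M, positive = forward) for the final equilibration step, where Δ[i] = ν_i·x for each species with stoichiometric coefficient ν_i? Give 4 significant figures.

x = -0.01433 M

Q₀ = 0.7102 vs Keq = 2.1780e-04 ⇒ Q>K, reverse
Step 1:
                    B           L
  Initial      0.1421     0.01434
  Change      0.02867    -0.01433
  Equil        0.1708  6.3514e-06
  solve Keq expr → x = -0.01433; check Q = 2.1780e-04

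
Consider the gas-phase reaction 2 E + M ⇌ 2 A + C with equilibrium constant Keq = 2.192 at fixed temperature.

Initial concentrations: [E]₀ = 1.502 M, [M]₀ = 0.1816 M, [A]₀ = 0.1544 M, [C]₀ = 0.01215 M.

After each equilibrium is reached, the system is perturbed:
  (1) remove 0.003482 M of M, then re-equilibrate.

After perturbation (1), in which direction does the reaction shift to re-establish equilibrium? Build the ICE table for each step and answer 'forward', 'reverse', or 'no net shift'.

Direction: reverse

Q₀ = 7.0699e-04 vs Keq = 2.192 ⇒ Q<K, forward
Step 1:
                  E         M         A         C
  I           1.502    0.1816    0.1544   0.01215
  C         -0.3345   -0.1672    0.3345    0.1672
  E           1.168   0.01435    0.4889    0.1794
  solve Keq expr → x = 0.1672; check Q = 2.192
Then remove 0.003482 M of M.
Step 2:
                  E         M         A         C
  I           1.168   0.01087    0.4889    0.1794
  C        0.005608  0.002804 -0.005608 -0.002804
  E           1.173   0.01367    0.4833    0.1766
  solve Keq expr → x = -0.002804; check Q = 2.192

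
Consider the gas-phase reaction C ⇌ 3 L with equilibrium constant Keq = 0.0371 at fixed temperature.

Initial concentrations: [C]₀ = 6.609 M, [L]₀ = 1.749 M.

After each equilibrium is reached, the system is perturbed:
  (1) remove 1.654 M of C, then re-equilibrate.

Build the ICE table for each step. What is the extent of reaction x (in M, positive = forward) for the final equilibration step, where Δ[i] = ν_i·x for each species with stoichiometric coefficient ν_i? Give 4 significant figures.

x = -0.0181 M

Q₀ = 0.8095 vs Keq = 0.0371 ⇒ Q>K, reverse
Step 1:
                   C          L
  I            6.609      1.749
  C           0.3705     -1.112
  E             6.98     0.6374
  solve Keq expr → x = -0.3705; check Q = 0.0371
Then remove 1.654 M of C.
Step 2:
                   C          L
  I            5.326     0.6374
  C           0.0181   -0.05429
  E            5.344     0.5831
  solve Keq expr → x = -0.0181; check Q = 0.0371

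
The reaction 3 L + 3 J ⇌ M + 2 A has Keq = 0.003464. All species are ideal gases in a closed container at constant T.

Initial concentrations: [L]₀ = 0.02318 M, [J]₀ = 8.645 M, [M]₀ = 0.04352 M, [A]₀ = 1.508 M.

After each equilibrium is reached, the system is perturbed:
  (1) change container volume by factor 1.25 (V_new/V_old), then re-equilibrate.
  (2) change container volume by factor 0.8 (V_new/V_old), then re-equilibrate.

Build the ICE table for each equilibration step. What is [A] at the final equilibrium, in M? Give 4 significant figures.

[A]_eq = 1.428 M

Q₀ = 12.3 vs Keq = 0.003464 ⇒ Q>K, reverse
Step 1:
                  L         J         M         A
  I         0.02318     8.645   0.04352     1.508
  C          0.1204    0.1204  -0.04013  -0.08027
  E          0.1436     8.765  0.003387     1.428
  solve Keq expr → x = -0.04013; check Q = 0.003464
Then change container volume by factor 1.25 (V_new/V_old).
Step 2:
                  L         J         M         A
  I          0.1149     7.012   0.00271     1.142
  C        0.003544  0.003544 -0.001181 -0.002363
  E          0.1184     7.016  0.001529      1.14
  solve Keq expr → x = -0.001181; check Q = 0.003464
Then change container volume by factor 0.8 (V_new/V_old).
Step 3:
                  L         J         M         A
  I           0.148      8.77  0.001911     1.425
  C        -0.00443  -0.00443  0.001477  0.002953
  E          0.1436     8.765  0.003387     1.428
  solve Keq expr → x = 0.001477; check Q = 0.003464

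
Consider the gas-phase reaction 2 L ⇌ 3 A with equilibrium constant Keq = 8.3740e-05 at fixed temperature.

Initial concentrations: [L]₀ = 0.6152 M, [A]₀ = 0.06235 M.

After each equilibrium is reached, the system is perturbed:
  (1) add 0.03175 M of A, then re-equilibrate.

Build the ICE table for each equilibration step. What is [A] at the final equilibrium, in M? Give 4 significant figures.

[A]_eq = 0.03303 M

Q₀ = 6.4044e-04 vs Keq = 8.3740e-05 ⇒ Q>K, reverse
Step 1:
                  L         A
  Initial    0.6152   0.06235
  Change    0.02001  -0.03002
  Equil      0.6352   0.03233
  solve Keq expr → x = -0.01001; check Q = 8.3740e-05
Then add 0.03175 M of A.
Step 2:
                  L         A
  Initial    0.6352   0.06408
  Change     0.0207  -0.03105
  Equil      0.6559   0.03303
  solve Keq expr → x = -0.01035; check Q = 8.3740e-05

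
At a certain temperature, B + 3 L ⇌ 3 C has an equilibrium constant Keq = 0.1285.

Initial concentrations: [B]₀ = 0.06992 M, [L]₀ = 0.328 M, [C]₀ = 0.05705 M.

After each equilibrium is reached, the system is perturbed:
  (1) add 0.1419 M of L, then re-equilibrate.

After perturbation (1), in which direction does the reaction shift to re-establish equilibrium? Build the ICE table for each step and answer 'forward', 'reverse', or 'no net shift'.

Q₀ = 0.07526 vs Keq = 0.1285 ⇒ Q<K, forward
Step 1:
                   B          L          C
  Initial    0.06992      0.328    0.05705
  Change   -0.002824  -0.008471   0.008471
  Equil       0.0671     0.3195    0.06552
  solve Keq expr → x = 0.002824; check Q = 0.1285
Then add 0.1419 M of L.
Step 2:
                   B          L          C
  Initial     0.0671     0.4614    0.06552
  Change   -0.007131   -0.02139    0.02139
  Equil      0.05997       0.44    0.08691
  solve Keq expr → x = 0.007131; check Q = 0.1285

Direction: forward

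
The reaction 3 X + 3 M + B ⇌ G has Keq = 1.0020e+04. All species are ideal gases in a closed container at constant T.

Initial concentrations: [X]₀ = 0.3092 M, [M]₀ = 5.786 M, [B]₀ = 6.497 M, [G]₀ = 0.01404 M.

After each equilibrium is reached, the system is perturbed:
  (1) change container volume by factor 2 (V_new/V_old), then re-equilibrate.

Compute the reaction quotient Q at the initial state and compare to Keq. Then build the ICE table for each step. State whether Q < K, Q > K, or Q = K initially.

Q₀ = 3.7740e-04 vs Keq = 1.0020e+04 ⇒ Q<K, forward
Step 1:
                   X          M          B          G
  Initial     0.3092      5.786      6.497    0.01404
  Change      -0.307     -0.307    -0.1023     0.1023
  Equil     0.002227      5.479      6.395     0.1164
  solve Keq expr → x = 0.1023; check Q = 1.0020e+04
Then change container volume by factor 2 (V_new/V_old).
Step 2:
                   X          M          B          G
  Initial   0.001113       2.74      3.197    0.05818
  Change    0.003306   0.003306   0.001102  -0.001102
  Equil     0.004419      2.743      3.198    0.05708
  solve Keq expr → x = -0.001102; check Q = 1.0020e+04

Q₀ = 3.7740e-04; Q < K (proceeds forward)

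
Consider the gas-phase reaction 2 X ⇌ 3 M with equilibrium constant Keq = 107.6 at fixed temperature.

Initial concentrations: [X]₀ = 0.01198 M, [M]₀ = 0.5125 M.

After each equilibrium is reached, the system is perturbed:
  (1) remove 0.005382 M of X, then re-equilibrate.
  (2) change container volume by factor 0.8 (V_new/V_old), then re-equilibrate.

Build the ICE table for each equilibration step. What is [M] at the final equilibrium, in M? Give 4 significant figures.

Q₀ = 937.9 vs Keq = 107.6 ⇒ Q>K, reverse
Step 1:
                    X           M
  I           0.01198      0.5125
  C           0.02029    -0.03043
  E           0.03227      0.4821
  solve Keq expr → x = -0.01014; check Q = 107.6
Then remove 0.005382 M of X.
Step 2:
                    X           M
  I           0.02688      0.4821
  C           0.00468    -0.00702
  E           0.03156       0.475
  solve Keq expr → x = -0.00234; check Q = 107.6
Then change container volume by factor 0.8 (V_new/V_old).
Step 3:
                    X           M
  I           0.03946      0.5938
  C          0.003992   -0.005987
  E           0.04345      0.5878
  solve Keq expr → x = -0.001996; check Q = 107.6

[M]_eq = 0.5878 M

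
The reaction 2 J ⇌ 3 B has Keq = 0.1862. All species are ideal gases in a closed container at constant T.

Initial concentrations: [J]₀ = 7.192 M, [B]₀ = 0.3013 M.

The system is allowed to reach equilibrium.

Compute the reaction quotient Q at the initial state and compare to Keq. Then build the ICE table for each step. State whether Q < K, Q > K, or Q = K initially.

Q₀ = 5.2881e-04; Q < K (proceeds forward)

Q₀ = 5.2881e-04 vs Keq = 0.1862 ⇒ Q<K, forward
Step 1:
                    J           B
  Initial       7.192      0.3013
  Change       -1.073       1.609
  Equil         6.119        1.91
  solve Keq expr → x = 0.5364; check Q = 0.1862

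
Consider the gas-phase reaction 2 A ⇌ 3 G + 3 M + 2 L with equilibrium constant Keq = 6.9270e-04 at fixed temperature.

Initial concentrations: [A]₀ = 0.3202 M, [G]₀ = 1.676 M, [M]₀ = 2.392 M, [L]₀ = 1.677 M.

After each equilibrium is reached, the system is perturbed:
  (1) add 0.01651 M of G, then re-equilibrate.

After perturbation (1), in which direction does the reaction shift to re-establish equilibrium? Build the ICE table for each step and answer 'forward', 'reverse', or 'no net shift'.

Direction: reverse

Q₀ = 1767 vs Keq = 6.9270e-04 ⇒ Q>K, reverse
Step 1:
                    A           G           M           L
  init         0.3202       1.676       2.392       1.677
  Δ             1.011      -1.516      -1.516      -1.011
  eq            1.331      0.1601      0.8761      0.6664
  solve Keq expr → x = -0.5053; check Q = 6.9270e-04
Then add 0.01651 M of G.
Step 2:
                    A           G           M           L
  init          1.331      0.1767      0.8761      0.6664
  Δ          0.008157    -0.01223    -0.01223   -0.008157
  eq            1.339      0.1644      0.8639      0.6583
  solve Keq expr → x = -0.004078; check Q = 6.9270e-04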